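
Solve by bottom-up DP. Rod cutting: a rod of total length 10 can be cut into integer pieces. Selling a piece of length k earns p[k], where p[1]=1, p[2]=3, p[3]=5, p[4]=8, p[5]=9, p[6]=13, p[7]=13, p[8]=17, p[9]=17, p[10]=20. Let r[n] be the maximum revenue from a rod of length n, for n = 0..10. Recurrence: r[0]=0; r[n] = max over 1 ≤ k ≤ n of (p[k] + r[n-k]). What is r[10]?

21

   n    0    1    2    3    4    5    6    7    8    9   10
r[n]    0    1    3    5    8    9   13   14   17   18   21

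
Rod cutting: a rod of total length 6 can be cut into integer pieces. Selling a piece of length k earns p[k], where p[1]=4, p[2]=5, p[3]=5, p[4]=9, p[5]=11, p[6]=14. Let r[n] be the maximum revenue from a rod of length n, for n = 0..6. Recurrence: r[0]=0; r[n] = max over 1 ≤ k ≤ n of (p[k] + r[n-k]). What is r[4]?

16

   n    0    1    2    3    4    5    6
r[n]    0    4    8   12   16   20   24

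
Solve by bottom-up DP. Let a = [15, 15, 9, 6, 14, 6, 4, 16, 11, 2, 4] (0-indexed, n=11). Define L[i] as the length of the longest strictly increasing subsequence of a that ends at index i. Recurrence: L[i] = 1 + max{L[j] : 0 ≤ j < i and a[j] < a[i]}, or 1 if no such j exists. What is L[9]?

1

   i    0    1    2    3    4    5    6    7    8    9   10
a[i]   15   15    9    6   14    6    4   16   11    2    4
L[i]    1    1    1    1    2    1    1    3    2    1    2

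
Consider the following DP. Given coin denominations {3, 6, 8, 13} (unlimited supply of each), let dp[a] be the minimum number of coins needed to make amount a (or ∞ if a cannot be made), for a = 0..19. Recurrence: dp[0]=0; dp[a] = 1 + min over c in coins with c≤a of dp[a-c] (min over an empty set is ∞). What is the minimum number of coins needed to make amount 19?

 a  0  1  2  3  4  5  6  7  8  9 10 11 12 13 14 15 16 17 18 19
dp  0  -  -  1  -  -  1  -  1  2  -  2  2  1  2  3  2  3  3  2
(- denotes ∞ / unreachable)

2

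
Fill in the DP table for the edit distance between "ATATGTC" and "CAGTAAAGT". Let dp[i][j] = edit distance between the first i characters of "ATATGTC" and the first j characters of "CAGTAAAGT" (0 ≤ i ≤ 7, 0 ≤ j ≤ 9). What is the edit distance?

   ''  C  A  G  T  A  A  A  G  T
''  0  1  2  3  4  5  6  7  8  9
 A  1  1  1  2  3  4  5  6  7  8
 T  2  2  2  2  2  3  4  5  6  7
 A  3  3  2  3  3  2  3  4  5  6
 T  4  4  3  3  3  3  3  4  5  5
 G  5  5  4  3  4  4  4  4  4  5
 T  6  6  5  4  3  4  5  5  5  4
 C  7  6  6  5  4  4  5  6  6  5

5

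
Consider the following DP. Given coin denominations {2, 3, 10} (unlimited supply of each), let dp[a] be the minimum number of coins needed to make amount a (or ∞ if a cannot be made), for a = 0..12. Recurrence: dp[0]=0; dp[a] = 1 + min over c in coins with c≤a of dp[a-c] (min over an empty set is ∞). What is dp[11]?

 a  0  1  2  3  4  5  6  7  8  9 10 11 12
dp  0  -  1  1  2  2  2  3  3  3  1  4  2
(- denotes ∞ / unreachable)

4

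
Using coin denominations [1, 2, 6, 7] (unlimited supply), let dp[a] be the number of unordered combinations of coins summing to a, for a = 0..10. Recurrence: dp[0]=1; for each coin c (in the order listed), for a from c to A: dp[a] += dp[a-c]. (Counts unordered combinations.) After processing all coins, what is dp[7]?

after  coin     0     1     2     3     4     5     6     7     8     9    10
          1     1     1     1     1     1     1     1     1     1     1     1
          2     1     1     2     2     3     3     4     4     5     5     6
          6     1     1     2     2     3     3     5     5     7     7     9
          7     1     1     2     2     3     3     5     6     8     9    11

6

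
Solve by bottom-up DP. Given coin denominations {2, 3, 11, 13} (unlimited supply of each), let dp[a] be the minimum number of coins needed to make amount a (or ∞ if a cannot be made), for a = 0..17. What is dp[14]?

 a  0  1  2  3  4  5  6  7  8  9 10 11 12 13 14 15 16 17
dp  0  -  1  1  2  2  2  3  3  3  4  1  4  1  2  2  2  3
(- denotes ∞ / unreachable)

2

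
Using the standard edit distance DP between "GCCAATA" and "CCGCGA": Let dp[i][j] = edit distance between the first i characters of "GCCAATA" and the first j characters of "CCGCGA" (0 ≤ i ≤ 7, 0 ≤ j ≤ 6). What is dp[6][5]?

4

   ''  C  C  G  C  G  A
''  0  1  2  3  4  5  6
 G  1  1  2  2  3  4  5
 C  2  1  1  2  2  3  4
 C  3  2  1  2  2  3  4
 A  4  3  2  2  3  3  3
 A  5  4  3  3  3  4  3
 T  6  5  4  4  4  4  4
 A  7  6  5  5  5  5  4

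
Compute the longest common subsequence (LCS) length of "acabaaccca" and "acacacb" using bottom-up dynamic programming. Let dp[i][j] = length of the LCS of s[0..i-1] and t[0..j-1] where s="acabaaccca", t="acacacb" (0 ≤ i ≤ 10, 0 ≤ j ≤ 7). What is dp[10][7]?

   ''  a  c  a  c  a  c  b
''  0  0  0  0  0  0  0  0
 a  0  1  1  1  1  1  1  1
 c  0  1  2  2  2  2  2  2
 a  0  1  2  3  3  3  3  3
 b  0  1  2  3  3  3  3  4
 a  0  1  2  3  3  4  4  4
 a  0  1  2  3  3  4  4  4
 c  0  1  2  3  4  4  5  5
 c  0  1  2  3  4  4  5  5
 c  0  1  2  3  4  4  5  5
 a  0  1  2  3  4  5  5  5

5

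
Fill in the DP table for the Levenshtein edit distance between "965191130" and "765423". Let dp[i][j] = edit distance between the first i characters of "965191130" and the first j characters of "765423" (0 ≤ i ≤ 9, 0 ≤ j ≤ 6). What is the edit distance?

6

   ''  7  6  5  4  2  3
''  0  1  2  3  4  5  6
 9  1  1  2  3  4  5  6
 6  2  2  1  2  3  4  5
 5  3  3  2  1  2  3  4
 1  4  4  3  2  2  3  4
 9  5  5  4  3  3  3  4
 1  6  6  5  4  4  4  4
 1  7  7  6  5  5  5  5
 3  8  8  7  6  6  6  5
 0  9  9  8  7  7  7  6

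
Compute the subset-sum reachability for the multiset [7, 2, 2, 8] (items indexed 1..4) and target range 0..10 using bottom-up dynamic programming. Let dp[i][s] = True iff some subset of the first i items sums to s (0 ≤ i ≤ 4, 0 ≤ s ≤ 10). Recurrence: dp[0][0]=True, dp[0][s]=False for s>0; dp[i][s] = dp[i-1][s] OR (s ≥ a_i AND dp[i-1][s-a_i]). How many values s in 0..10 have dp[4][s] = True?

i\s   0   1   2   3   4   5   6   7   8   9  10
  0   T   F   F   F   F   F   F   F   F   F   F
  1   T   F   F   F   F   F   F   T   F   F   F
  2   T   F   T   F   F   F   F   T   F   T   F
  3   T   F   T   F   T   F   F   T   F   T   F
  4   T   F   T   F   T   F   F   T   T   T   T

7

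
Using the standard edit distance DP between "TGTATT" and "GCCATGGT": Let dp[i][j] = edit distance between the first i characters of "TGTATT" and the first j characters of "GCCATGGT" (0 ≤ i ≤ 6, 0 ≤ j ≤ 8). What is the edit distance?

   ''  G  C  C  A  T  G  G  T
''  0  1  2  3  4  5  6  7  8
 T  1  1  2  3  4  4  5  6  7
 G  2  1  2  3  4  5  4  5  6
 T  3  2  2  3  4  4  5  5  5
 A  4  3  3  3  3  4  5  6  6
 T  5  4  4  4  4  3  4  5  6
 T  6  5  5  5  5  4  4  5  5

5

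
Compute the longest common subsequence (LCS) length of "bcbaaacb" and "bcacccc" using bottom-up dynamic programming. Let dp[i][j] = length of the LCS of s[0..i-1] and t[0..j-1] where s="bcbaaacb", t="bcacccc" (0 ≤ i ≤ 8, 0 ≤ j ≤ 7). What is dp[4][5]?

   ''  b  c  a  c  c  c  c
''  0  0  0  0  0  0  0  0
 b  0  1  1  1  1  1  1  1
 c  0  1  2  2  2  2  2  2
 b  0  1  2  2  2  2  2  2
 a  0  1  2  3  3  3  3  3
 a  0  1  2  3  3  3  3  3
 a  0  1  2  3  3  3  3  3
 c  0  1  2  3  4  4  4  4
 b  0  1  2  3  4  4  4  4

3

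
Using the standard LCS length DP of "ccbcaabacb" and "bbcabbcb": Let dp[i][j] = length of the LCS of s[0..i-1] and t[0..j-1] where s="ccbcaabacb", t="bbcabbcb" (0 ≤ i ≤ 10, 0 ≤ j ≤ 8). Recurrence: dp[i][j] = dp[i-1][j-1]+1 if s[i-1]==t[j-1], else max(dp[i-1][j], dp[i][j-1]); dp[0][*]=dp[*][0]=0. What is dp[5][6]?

   ''  b  b  c  a  b  b  c  b
''  0  0  0  0  0  0  0  0  0
 c  0  0  0  1  1  1  1  1  1
 c  0  0  0  1  1  1  1  2  2
 b  0  1  1  1  1  2  2  2  3
 c  0  1  1  2  2  2  2  3  3
 a  0  1  1  2  3  3  3  3  3
 a  0  1  1  2  3  3  3  3  3
 b  0  1  2  2  3  4  4  4  4
 a  0  1  2  2  3  4  4  4  4
 c  0  1  2  3  3  4  4  5  5
 b  0  1  2  3  3  4  5  5  6

3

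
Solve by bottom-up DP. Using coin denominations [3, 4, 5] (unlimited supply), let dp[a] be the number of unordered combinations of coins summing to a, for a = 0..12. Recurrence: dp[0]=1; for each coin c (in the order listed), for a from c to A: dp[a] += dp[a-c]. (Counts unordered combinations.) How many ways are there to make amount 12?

3

after  coin     0     1     2     3     4     5     6     7     8     9    10    11    12
          3     1     0     0     1     0     0     1     0     0     1     0     0     1
          4     1     0     0     1     1     0     1     1     1     1     1     1     2
          5     1     0     0     1     1     1     1     1     2     2     2     2     3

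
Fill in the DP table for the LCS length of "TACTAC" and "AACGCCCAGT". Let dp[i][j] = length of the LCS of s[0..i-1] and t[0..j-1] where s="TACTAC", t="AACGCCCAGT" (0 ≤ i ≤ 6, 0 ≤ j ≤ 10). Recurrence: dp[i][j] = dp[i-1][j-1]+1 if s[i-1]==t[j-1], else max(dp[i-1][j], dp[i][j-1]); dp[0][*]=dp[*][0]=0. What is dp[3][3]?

2

   ''  A  A  C  G  C  C  C  A  G  T
''  0  0  0  0  0  0  0  0  0  0  0
 T  0  0  0  0  0  0  0  0  0  0  1
 A  0  1  1  1  1  1  1  1  1  1  1
 C  0  1  1  2  2  2  2  2  2  2  2
 T  0  1  1  2  2  2  2  2  2  2  3
 A  0  1  2  2  2  2  2  2  3  3  3
 C  0  1  2  3  3  3  3  3  3  3  3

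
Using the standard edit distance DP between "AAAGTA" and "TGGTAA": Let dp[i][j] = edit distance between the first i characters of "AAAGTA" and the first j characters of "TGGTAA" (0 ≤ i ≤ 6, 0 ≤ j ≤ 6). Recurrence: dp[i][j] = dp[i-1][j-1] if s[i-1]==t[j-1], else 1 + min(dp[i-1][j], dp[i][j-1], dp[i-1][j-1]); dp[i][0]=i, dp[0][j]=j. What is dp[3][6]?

4

   ''  T  G  G  T  A  A
''  0  1  2  3  4  5  6
 A  1  1  2  3  4  4  5
 A  2  2  2  3  4  4  4
 A  3  3  3  3  4  4  4
 G  4  4  3  3  4  5  5
 T  5  4  4  4  3  4  5
 A  6  5  5  5  4  3  4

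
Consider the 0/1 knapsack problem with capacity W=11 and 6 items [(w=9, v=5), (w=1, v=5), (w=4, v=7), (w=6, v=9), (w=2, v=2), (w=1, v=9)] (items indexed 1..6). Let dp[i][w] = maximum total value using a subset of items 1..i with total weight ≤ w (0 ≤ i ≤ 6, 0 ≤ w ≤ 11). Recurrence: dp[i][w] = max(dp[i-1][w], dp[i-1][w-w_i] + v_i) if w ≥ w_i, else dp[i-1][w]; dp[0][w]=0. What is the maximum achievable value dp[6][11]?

i\w   0   1   2   3   4   5   6   7   8   9  10  11
  0   0   0   0   0   0   0   0   0   0   0   0   0
  1   0   0   0   0   0   0   0   0   0   5   5   5
  2   0   5   5   5   5   5   5   5   5   5  10  10
  3   0   5   5   5   7  12  12  12  12  12  12  12
  4   0   5   5   5   7  12  12  14  14  14  16  21
  5   0   5   5   7   7  12  12  14  14  16  16  21
  6   0   9  14  14  16  16  21  21  23  23  25  25

25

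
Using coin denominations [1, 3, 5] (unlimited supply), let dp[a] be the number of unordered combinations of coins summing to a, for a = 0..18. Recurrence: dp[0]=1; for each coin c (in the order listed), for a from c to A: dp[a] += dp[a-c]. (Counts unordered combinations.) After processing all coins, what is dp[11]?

after  coin     0     1     2     3     4     5     6     7     8     9    10    11    12    13    14    15    16    17    18
          1     1     1     1     1     1     1     1     1     1     1     1     1     1     1     1     1     1     1     1
          3     1     1     1     2     2     2     3     3     3     4     4     4     5     5     5     6     6     6     7
          5     1     1     1     2     2     3     4     4     5     6     7     8     9    10    11    13    14    15    17

8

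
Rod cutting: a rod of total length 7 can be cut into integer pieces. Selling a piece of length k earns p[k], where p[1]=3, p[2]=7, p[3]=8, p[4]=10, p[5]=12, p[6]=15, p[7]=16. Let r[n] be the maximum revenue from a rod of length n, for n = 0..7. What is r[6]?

21

   n    0    1    2    3    4    5    6    7
r[n]    0    3    7   10   14   17   21   24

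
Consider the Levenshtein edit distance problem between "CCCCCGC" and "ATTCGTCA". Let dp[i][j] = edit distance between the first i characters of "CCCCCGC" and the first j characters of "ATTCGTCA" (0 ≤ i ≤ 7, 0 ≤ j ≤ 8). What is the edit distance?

   ''  A  T  T  C  G  T  C  A
''  0  1  2  3  4  5  6  7  8
 C  1  1  2  3  3  4  5  6  7
 C  2  2  2  3  3  4  5  5  6
 C  3  3  3  3  3  4  5  5  6
 C  4  4  4  4  3  4  5  5  6
 C  5  5  5  5  4  4  5  5  6
 G  6  6  6  6  5  4  5  6  6
 C  7  7  7  7  6  5  5  5  6

6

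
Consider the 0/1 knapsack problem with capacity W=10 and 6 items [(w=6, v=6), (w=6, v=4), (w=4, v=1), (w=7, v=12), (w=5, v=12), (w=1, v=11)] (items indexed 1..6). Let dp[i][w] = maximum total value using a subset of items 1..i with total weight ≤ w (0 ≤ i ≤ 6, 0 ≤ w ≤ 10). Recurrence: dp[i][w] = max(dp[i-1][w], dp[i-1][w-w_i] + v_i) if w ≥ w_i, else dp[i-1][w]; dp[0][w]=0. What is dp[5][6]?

i\w   0   1   2   3   4   5   6   7   8   9  10
  0   0   0   0   0   0   0   0   0   0   0   0
  1   0   0   0   0   0   0   6   6   6   6   6
  2   0   0   0   0   0   0   6   6   6   6   6
  3   0   0   0   0   1   1   6   6   6   6   7
  4   0   0   0   0   1   1   6  12  12  12  12
  5   0   0   0   0   1  12  12  12  12  13  13
  6   0  11  11  11  11  12  23  23  23  23  24

12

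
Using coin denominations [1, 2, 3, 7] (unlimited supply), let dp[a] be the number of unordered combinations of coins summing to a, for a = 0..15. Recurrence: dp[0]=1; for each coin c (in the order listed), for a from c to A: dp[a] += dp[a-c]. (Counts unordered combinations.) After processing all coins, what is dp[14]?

33

after  coin     0     1     2     3     4     5     6     7     8     9    10    11    12    13    14    15
          1     1     1     1     1     1     1     1     1     1     1     1     1     1     1     1     1
          2     1     1     2     2     3     3     4     4     5     5     6     6     7     7     8     8
          3     1     1     2     3     4     5     7     8    10    12    14    16    19    21    24    27
          7     1     1     2     3     4     5     7     9    11    14    17    20    24    28    33    38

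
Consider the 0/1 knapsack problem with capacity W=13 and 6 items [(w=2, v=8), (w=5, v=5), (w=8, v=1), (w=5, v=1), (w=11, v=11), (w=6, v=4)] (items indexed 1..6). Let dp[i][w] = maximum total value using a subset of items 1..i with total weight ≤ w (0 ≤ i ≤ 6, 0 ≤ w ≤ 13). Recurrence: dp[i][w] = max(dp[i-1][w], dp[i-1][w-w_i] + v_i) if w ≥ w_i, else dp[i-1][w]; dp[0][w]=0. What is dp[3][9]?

13

i\w   0   1   2   3   4   5   6   7   8   9  10  11  12  13
  0   0   0   0   0   0   0   0   0   0   0   0   0   0   0
  1   0   0   8   8   8   8   8   8   8   8   8   8   8   8
  2   0   0   8   8   8   8   8  13  13  13  13  13  13  13
  3   0   0   8   8   8   8   8  13  13  13  13  13  13  13
  4   0   0   8   8   8   8   8  13  13  13  13  13  14  14
  5   0   0   8   8   8   8   8  13  13  13  13  13  14  19
  6   0   0   8   8   8   8   8  13  13  13  13  13  14  19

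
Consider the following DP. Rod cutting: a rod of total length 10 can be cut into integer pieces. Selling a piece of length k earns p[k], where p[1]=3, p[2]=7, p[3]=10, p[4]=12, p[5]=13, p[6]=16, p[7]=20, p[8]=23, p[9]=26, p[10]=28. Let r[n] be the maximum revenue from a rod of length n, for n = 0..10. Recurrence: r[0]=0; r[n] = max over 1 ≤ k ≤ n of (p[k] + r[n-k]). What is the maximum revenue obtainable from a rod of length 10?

   n    0    1    2    3    4    5    6    7    8    9   10
r[n]    0    3    7   10   14   17   21   24   28   31   35

35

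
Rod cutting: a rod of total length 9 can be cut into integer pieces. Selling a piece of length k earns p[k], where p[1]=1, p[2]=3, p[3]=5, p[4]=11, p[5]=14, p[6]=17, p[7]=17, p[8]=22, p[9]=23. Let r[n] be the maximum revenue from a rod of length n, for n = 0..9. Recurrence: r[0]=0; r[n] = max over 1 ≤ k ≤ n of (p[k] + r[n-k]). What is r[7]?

18

   n    0    1    2    3    4    5    6    7    8    9
r[n]    0    1    3    5   11   14   17   18   22   25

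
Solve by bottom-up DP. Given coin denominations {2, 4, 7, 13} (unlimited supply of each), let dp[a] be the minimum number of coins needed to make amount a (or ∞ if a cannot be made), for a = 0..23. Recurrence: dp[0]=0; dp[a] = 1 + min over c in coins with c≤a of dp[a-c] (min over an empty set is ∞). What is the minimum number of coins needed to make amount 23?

 a  0  1  2  3  4  5  6  7  8  9 10 11 12 13 14 15 16 17 18 19 20 21 22 23
dp  0  -  1  -  1  -  2  1  2  2  3  2  3  1  2  2  3  2  3  3  2  3  3  4
(- denotes ∞ / unreachable)

4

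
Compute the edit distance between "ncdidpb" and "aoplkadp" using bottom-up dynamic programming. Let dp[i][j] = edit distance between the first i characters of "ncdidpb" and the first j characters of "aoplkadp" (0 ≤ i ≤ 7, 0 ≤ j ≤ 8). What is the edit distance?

7

   ''  a  o  p  l  k  a  d  p
''  0  1  2  3  4  5  6  7  8
 n  1  1  2  3  4  5  6  7  8
 c  2  2  2  3  4  5  6  7  8
 d  3  3  3  3  4  5  6  6  7
 i  4  4  4  4  4  5  6  7  7
 d  5  5  5  5  5  5  6  6  7
 p  6  6  6  5  6  6  6  7  6
 b  7  7  7  6  6  7  7  7  7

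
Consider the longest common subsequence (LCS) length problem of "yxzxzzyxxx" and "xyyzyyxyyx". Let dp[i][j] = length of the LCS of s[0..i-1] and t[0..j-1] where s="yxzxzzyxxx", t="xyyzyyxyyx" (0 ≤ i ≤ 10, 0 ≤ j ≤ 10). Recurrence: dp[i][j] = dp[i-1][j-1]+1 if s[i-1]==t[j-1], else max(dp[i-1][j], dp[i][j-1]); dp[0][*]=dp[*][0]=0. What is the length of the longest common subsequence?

   ''  x  y  y  z  y  y  x  y  y  x
''  0  0  0  0  0  0  0  0  0  0  0
 y  0  0  1  1  1  1  1  1  1  1  1
 x  0  1  1  1  1  1  1  2  2  2  2
 z  0  1  1  1  2  2  2  2  2  2  2
 x  0  1  1  1  2  2  2  3  3  3  3
 z  0  1  1  1  2  2  2  3  3  3  3
 z  0  1  1  1  2  2  2  3  3  3  3
 y  0  1  2  2  2  3  3  3  4  4  4
 x  0  1  2  2  2  3  3  4  4  4  5
 x  0  1  2  2  2  3  3  4  4  4  5
 x  0  1  2  2  2  3  3  4  4  4  5

5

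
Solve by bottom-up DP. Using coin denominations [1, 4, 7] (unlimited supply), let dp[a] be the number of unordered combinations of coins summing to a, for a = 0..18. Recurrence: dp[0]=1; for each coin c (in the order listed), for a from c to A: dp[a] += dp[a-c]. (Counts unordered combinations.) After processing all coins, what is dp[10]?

after  coin     0     1     2     3     4     5     6     7     8     9    10    11    12    13    14    15    16    17    18
          1     1     1     1     1     1     1     1     1     1     1     1     1     1     1     1     1     1     1     1
          4     1     1     1     1     2     2     2     2     3     3     3     3     4     4     4     4     5     5     5
          7     1     1     1     1     2     2     2     3     4     4     4     5     6     6     7     8     9     9    10

4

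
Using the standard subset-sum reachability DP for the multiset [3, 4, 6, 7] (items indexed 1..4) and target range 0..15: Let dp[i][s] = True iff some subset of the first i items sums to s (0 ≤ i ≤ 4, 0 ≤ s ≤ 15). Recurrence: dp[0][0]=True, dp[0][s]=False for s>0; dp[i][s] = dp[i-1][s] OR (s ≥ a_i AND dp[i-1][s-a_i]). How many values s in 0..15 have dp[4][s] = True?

10

i\s   0   1   2   3   4   5   6   7   8   9  10  11  12  13  14  15
  0   T   F   F   F   F   F   F   F   F   F   F   F   F   F   F   F
  1   T   F   F   T   F   F   F   F   F   F   F   F   F   F   F   F
  2   T   F   F   T   T   F   F   T   F   F   F   F   F   F   F   F
  3   T   F   F   T   T   F   T   T   F   T   T   F   F   T   F   F
  4   T   F   F   T   T   F   T   T   F   T   T   T   F   T   T   F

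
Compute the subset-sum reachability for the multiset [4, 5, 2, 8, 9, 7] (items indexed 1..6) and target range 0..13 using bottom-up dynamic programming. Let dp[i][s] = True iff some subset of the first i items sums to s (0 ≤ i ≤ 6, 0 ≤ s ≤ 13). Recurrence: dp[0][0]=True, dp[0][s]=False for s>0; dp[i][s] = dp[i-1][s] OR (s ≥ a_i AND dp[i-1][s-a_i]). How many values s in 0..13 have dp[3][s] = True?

8

i\s   0   1   2   3   4   5   6   7   8   9  10  11  12  13
  0   T   F   F   F   F   F   F   F   F   F   F   F   F   F
  1   T   F   F   F   T   F   F   F   F   F   F   F   F   F
  2   T   F   F   F   T   T   F   F   F   T   F   F   F   F
  3   T   F   T   F   T   T   T   T   F   T   F   T   F   F
  4   T   F   T   F   T   T   T   T   T   T   T   T   T   T
  5   T   F   T   F   T   T   T   T   T   T   T   T   T   T
  6   T   F   T   F   T   T   T   T   T   T   T   T   T   T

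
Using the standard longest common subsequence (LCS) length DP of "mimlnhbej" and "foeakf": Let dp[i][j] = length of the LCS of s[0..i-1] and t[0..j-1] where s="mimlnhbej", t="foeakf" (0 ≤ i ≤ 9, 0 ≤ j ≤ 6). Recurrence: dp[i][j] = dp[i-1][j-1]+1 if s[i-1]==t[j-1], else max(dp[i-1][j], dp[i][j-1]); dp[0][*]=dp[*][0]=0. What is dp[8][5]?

1

   ''  f  o  e  a  k  f
''  0  0  0  0  0  0  0
 m  0  0  0  0  0  0  0
 i  0  0  0  0  0  0  0
 m  0  0  0  0  0  0  0
 l  0  0  0  0  0  0  0
 n  0  0  0  0  0  0  0
 h  0  0  0  0  0  0  0
 b  0  0  0  0  0  0  0
 e  0  0  0  1  1  1  1
 j  0  0  0  1  1  1  1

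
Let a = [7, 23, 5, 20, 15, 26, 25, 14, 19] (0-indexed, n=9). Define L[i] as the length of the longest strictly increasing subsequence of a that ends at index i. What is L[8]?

   i    0    1    2    3    4    5    6    7    8
a[i]    7   23    5   20   15   26   25   14   19
L[i]    1    2    1    2    2    3    3    2    3

3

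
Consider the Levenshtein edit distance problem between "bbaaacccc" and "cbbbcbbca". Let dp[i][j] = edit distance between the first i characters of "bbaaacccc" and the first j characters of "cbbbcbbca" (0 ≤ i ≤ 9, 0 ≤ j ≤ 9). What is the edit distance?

7

   ''  c  b  b  b  c  b  b  c  a
''  0  1  2  3  4  5  6  7  8  9
 b  1  1  1  2  3  4  5  6  7  8
 b  2  2  1  1  2  3  4  5  6  7
 a  3  3  2  2  2  3  4  5  6  6
 a  4  4  3  3  3  3  4  5  6  6
 a  5  5  4  4  4  4  4  5  6  6
 c  6  5  5  5  5  4  5  5  5  6
 c  7  6  6  6  6  5  5  6  5  6
 c  8  7  7  7  7  6  6  6  6  6
 c  9  8  8  8  8  7  7  7  6  7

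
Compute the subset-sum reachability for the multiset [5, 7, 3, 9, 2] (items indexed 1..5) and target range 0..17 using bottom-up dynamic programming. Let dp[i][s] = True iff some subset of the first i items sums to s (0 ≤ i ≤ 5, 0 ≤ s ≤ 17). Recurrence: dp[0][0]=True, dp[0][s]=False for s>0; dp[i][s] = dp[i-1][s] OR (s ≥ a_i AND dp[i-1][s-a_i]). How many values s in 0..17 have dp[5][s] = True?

i\s   0   1   2   3   4   5   6   7   8   9  10  11  12  13  14  15  16  17
  0   T   F   F   F   F   F   F   F   F   F   F   F   F   F   F   F   F   F
  1   T   F   F   F   F   T   F   F   F   F   F   F   F   F   F   F   F   F
  2   T   F   F   F   F   T   F   T   F   F   F   F   T   F   F   F   F   F
  3   T   F   F   T   F   T   F   T   T   F   T   F   T   F   F   T   F   F
  4   T   F   F   T   F   T   F   T   T   T   T   F   T   F   T   T   T   T
  5   T   F   T   T   F   T   F   T   T   T   T   T   T   F   T   T   T   T

14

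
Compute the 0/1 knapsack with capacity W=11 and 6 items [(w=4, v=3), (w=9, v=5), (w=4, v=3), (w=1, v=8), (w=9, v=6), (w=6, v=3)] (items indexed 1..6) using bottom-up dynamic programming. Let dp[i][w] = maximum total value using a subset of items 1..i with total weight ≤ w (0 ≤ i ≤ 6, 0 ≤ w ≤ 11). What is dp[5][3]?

i\w   0   1   2   3   4   5   6   7   8   9  10  11
  0   0   0   0   0   0   0   0   0   0   0   0   0
  1   0   0   0   0   3   3   3   3   3   3   3   3
  2   0   0   0   0   3   3   3   3   3   5   5   5
  3   0   0   0   0   3   3   3   3   6   6   6   6
  4   0   8   8   8   8  11  11  11  11  14  14  14
  5   0   8   8   8   8  11  11  11  11  14  14  14
  6   0   8   8   8   8  11  11  11  11  14  14  14

8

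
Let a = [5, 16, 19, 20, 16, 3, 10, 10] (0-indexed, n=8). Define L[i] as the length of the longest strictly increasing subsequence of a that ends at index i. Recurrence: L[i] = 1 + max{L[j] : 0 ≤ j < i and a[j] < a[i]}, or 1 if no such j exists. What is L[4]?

   i    0    1    2    3    4    5    6    7
a[i]    5   16   19   20   16    3   10   10
L[i]    1    2    3    4    2    1    2    2

2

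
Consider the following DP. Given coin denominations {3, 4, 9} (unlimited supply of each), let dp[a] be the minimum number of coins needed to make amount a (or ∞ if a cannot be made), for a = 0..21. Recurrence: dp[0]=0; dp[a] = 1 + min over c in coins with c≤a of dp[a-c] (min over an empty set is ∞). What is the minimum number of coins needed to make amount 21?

3

 a  0  1  2  3  4  5  6  7  8  9 10 11 12 13 14 15 16 17 18 19 20 21
dp  0  -  -  1  1  -  2  2  2  1  3  3  2  2  4  3  3  3  2  4  4  3
(- denotes ∞ / unreachable)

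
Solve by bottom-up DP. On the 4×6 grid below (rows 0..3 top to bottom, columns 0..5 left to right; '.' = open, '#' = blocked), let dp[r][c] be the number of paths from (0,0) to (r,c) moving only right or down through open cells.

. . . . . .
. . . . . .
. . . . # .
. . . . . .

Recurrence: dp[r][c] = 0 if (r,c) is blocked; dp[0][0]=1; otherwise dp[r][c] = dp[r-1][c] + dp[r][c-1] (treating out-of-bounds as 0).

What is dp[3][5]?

r\c   0   1   2   3   4   5
  0   1   1   1   1   1   1
  1   1   2   3   4   5   6
  2   1   3   6  10   0   6
  3   1   4  10  20  20  26

26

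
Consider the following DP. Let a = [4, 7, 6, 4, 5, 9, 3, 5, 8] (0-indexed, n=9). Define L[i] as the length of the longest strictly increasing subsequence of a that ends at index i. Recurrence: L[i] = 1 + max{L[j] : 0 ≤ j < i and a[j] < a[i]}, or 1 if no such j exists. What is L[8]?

   i    0    1    2    3    4    5    6    7    8
a[i]    4    7    6    4    5    9    3    5    8
L[i]    1    2    2    1    2    3    1    2    3

3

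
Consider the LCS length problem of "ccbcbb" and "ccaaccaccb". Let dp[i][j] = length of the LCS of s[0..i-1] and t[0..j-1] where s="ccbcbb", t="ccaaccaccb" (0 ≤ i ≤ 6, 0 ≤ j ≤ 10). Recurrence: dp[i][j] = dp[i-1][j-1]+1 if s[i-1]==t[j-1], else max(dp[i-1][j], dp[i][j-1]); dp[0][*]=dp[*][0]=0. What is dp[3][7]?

2

   ''  c  c  a  a  c  c  a  c  c  b
''  0  0  0  0  0  0  0  0  0  0  0
 c  0  1  1  1  1  1  1  1  1  1  1
 c  0  1  2  2  2  2  2  2  2  2  2
 b  0  1  2  2  2  2  2  2  2  2  3
 c  0  1  2  2  2  3  3  3  3  3  3
 b  0  1  2  2  2  3  3  3  3  3  4
 b  0  1  2  2  2  3  3  3  3  3  4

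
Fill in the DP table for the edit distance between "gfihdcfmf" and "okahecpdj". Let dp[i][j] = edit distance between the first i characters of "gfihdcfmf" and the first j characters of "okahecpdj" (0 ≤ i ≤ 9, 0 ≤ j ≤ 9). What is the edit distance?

   ''  o  k  a  h  e  c  p  d  j
''  0  1  2  3  4  5  6  7  8  9
 g  1  1  2  3  4  5  6  7  8  9
 f  2  2  2  3  4  5  6  7  8  9
 i  3  3  3  3  4  5  6  7  8  9
 h  4  4  4  4  3  4  5  6  7  8
 d  5  5  5  5  4  4  5  6  6  7
 c  6  6  6  6  5  5  4  5  6  7
 f  7  7  7  7  6  6  5  5  6  7
 m  8  8  8  8  7  7  6  6  6  7
 f  9  9  9  9  8  8  7  7  7  7

7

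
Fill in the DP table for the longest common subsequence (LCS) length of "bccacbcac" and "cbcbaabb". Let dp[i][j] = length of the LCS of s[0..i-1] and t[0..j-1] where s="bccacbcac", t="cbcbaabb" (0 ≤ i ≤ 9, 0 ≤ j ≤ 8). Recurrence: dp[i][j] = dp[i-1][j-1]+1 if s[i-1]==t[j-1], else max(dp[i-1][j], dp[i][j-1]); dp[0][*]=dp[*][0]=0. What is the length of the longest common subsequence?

   ''  c  b  c  b  a  a  b  b
''  0  0  0  0  0  0  0  0  0
 b  0  0  1  1  1  1  1  1  1
 c  0  1  1  2  2  2  2  2  2
 c  0  1  1  2  2  2  2  2  2
 a  0  1  1  2  2  3  3  3  3
 c  0  1  1  2  2  3  3  3  3
 b  0  1  2  2  3  3  3  4  4
 c  0  1  2  3  3  3  3  4  4
 a  0  1  2  3  3  4  4  4  4
 c  0  1  2  3  3  4  4  4  4

4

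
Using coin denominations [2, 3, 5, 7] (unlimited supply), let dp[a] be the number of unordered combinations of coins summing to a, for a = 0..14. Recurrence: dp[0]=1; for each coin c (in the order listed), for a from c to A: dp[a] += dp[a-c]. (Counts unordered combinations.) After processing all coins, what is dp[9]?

4

after  coin     0     1     2     3     4     5     6     7     8     9    10    11    12    13    14
          2     1     0     1     0     1     0     1     0     1     0     1     0     1     0     1
          3     1     0     1     1     1     1     2     1     2     2     2     2     3     2     3
          5     1     0     1     1     1     2     2     2     3     3     4     4     5     5     6
          7     1     0     1     1     1     2     2     3     3     4     5     5     7     7     9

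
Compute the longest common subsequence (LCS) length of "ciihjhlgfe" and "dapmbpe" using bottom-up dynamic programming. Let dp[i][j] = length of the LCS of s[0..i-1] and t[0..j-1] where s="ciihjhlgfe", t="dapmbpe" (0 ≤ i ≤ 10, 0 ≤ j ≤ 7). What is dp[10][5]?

   ''  d  a  p  m  b  p  e
''  0  0  0  0  0  0  0  0
 c  0  0  0  0  0  0  0  0
 i  0  0  0  0  0  0  0  0
 i  0  0  0  0  0  0  0  0
 h  0  0  0  0  0  0  0  0
 j  0  0  0  0  0  0  0  0
 h  0  0  0  0  0  0  0  0
 l  0  0  0  0  0  0  0  0
 g  0  0  0  0  0  0  0  0
 f  0  0  0  0  0  0  0  0
 e  0  0  0  0  0  0  0  1

0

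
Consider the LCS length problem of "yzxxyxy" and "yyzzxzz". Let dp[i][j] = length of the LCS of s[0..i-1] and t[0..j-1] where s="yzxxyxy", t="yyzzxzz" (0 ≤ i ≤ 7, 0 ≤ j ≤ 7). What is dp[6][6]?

   ''  y  y  z  z  x  z  z
''  0  0  0  0  0  0  0  0
 y  0  1  1  1  1  1  1  1
 z  0  1  1  2  2  2  2  2
 x  0  1  1  2  2  3  3  3
 x  0  1  1  2  2  3  3  3
 y  0  1  2  2  2  3  3  3
 x  0  1  2  2  2  3  3  3
 y  0  1  2  2  2  3  3  3

3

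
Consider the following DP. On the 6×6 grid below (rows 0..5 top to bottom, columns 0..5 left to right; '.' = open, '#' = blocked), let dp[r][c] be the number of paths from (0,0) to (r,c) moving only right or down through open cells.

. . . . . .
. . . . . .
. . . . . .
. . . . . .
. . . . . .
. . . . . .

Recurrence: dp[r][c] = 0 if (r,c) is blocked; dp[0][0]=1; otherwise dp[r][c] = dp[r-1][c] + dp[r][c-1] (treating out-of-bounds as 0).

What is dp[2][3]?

10

r\c   0   1   2   3   4   5
  0   1   1   1   1   1   1
  1   1   2   3   4   5   6
  2   1   3   6  10  15  21
  3   1   4  10  20  35  56
  4   1   5  15  35  70 126
  5   1   6  21  56 126 252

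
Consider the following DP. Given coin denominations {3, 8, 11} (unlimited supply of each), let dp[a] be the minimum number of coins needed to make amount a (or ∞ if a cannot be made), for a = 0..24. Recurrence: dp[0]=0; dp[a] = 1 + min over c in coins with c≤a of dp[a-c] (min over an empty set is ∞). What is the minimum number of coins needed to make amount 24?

3

 a  0  1  2  3  4  5  6  7  8  9 10 11 12 13 14 15 16 17 18 19 20 21 22 23 24
dp  0  -  -  1  -  -  2  -  1  3  -  1  4  -  2  5  2  3  6  2  4  7  2  5  3
(- denotes ∞ / unreachable)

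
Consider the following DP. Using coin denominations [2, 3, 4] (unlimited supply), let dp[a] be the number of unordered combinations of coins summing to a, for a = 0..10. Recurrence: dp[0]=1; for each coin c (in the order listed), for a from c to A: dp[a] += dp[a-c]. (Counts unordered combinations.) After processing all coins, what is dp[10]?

after  coin     0     1     2     3     4     5     6     7     8     9    10
          2     1     0     1     0     1     0     1     0     1     0     1
          3     1     0     1     1     1     1     2     1     2     2     2
          4     1     0     1     1     2     1     3     2     4     3     5

5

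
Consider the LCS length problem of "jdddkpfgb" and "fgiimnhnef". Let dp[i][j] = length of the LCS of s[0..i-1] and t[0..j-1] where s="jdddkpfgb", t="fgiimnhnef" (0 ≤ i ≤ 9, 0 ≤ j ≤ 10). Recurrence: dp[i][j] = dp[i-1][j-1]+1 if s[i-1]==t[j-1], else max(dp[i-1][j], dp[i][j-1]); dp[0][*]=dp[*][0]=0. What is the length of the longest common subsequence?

   ''  f  g  i  i  m  n  h  n  e  f
''  0  0  0  0  0  0  0  0  0  0  0
 j  0  0  0  0  0  0  0  0  0  0  0
 d  0  0  0  0  0  0  0  0  0  0  0
 d  0  0  0  0  0  0  0  0  0  0  0
 d  0  0  0  0  0  0  0  0  0  0  0
 k  0  0  0  0  0  0  0  0  0  0  0
 p  0  0  0  0  0  0  0  0  0  0  0
 f  0  1  1  1  1  1  1  1  1  1  1
 g  0  1  2  2  2  2  2  2  2  2  2
 b  0  1  2  2  2  2  2  2  2  2  2

2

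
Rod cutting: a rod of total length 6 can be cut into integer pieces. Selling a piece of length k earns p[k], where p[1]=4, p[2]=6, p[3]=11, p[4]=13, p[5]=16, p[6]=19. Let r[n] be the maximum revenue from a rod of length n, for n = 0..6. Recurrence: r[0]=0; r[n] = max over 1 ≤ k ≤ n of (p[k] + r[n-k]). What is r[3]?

   n    0    1    2    3    4    5    6
r[n]    0    4    8   12   16   20   24

12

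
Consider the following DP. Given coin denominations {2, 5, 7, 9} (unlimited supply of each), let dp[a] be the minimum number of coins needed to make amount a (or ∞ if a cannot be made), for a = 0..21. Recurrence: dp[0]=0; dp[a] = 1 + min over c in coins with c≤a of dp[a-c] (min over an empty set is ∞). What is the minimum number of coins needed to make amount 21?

3

 a  0  1  2  3  4  5  6  7  8  9 10 11 12 13 14 15 16 17 18 19 20 21
dp  0  -  1  -  2  1  3  1  4  1  2  2  2  3  2  3  2  3  2  3  3  3
(- denotes ∞ / unreachable)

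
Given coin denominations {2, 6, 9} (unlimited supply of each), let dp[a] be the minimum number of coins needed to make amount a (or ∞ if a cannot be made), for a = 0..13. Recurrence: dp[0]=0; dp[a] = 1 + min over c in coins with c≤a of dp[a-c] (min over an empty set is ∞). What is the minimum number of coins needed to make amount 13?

 a  0  1  2  3  4  5  6  7  8  9 10 11 12 13
dp  0  -  1  -  2  -  1  -  2  1  3  2  2  3
(- denotes ∞ / unreachable)

3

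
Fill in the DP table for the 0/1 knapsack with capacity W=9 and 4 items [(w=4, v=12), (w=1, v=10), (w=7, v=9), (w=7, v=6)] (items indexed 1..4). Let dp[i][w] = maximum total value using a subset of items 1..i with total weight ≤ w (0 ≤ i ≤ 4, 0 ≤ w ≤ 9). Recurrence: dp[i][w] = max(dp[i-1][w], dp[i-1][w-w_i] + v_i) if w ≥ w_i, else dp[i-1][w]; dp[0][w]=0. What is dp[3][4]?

12

i\w   0   1   2   3   4   5   6   7   8   9
  0   0   0   0   0   0   0   0   0   0   0
  1   0   0   0   0  12  12  12  12  12  12
  2   0  10  10  10  12  22  22  22  22  22
  3   0  10  10  10  12  22  22  22  22  22
  4   0  10  10  10  12  22  22  22  22  22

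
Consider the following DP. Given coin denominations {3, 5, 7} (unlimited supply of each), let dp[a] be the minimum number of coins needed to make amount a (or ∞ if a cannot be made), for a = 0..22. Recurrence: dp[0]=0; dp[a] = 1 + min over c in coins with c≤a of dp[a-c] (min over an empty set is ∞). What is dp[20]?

4

 a  0  1  2  3  4  5  6  7  8  9 10 11 12 13 14 15 16 17 18 19 20 21 22
dp  0  -  -  1  -  1  2  1  2  3  2  3  2  3  2  3  4  3  4  3  4  3  4
(- denotes ∞ / unreachable)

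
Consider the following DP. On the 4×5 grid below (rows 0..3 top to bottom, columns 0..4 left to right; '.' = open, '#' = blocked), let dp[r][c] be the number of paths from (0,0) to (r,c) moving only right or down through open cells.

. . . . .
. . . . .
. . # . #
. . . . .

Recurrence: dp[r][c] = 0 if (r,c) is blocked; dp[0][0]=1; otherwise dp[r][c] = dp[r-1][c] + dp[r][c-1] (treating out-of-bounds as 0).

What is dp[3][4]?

r\c   0   1   2   3   4
  0   1   1   1   1   1
  1   1   2   3   4   5
  2   1   3   0   4   0
  3   1   4   4   8   8

8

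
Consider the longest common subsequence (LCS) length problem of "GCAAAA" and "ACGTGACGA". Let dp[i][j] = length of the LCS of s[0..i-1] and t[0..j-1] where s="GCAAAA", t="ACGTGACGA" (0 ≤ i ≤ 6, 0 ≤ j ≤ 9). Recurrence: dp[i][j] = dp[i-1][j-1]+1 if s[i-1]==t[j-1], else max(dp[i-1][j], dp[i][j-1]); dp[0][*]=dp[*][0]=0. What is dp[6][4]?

1

   ''  A  C  G  T  G  A  C  G  A
''  0  0  0  0  0  0  0  0  0  0
 G  0  0  0  1  1  1  1  1  1  1
 C  0  0  1  1  1  1  1  2  2  2
 A  0  1  1  1  1  1  2  2  2  3
 A  0  1  1  1  1  1  2  2  2  3
 A  0  1  1  1  1  1  2  2  2  3
 A  0  1  1  1  1  1  2  2  2  3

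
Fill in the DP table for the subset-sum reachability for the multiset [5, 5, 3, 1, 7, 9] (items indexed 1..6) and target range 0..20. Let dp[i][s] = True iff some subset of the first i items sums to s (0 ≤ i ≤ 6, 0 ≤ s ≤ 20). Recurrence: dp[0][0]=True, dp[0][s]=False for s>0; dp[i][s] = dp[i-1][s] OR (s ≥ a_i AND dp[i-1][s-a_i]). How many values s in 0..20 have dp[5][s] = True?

19

i\s   0   1   2   3   4   5   6   7   8   9  10  11  12  13  14  15  16  17  18  19  20
  0   T   F   F   F   F   F   F   F   F   F   F   F   F   F   F   F   F   F   F   F   F
  1   T   F   F   F   F   T   F   F   F   F   F   F   F   F   F   F   F   F   F   F   F
  2   T   F   F   F   F   T   F   F   F   F   T   F   F   F   F   F   F   F   F   F   F
  3   T   F   F   T   F   T   F   F   T   F   T   F   F   T   F   F   F   F   F   F   F
  4   T   T   F   T   T   T   T   F   T   T   T   T   F   T   T   F   F   F   F   F   F
  5   T   T   F   T   T   T   T   T   T   T   T   T   T   T   T   T   T   T   T   F   T
  6   T   T   F   T   T   T   T   T   T   T   T   T   T   T   T   T   T   T   T   T   T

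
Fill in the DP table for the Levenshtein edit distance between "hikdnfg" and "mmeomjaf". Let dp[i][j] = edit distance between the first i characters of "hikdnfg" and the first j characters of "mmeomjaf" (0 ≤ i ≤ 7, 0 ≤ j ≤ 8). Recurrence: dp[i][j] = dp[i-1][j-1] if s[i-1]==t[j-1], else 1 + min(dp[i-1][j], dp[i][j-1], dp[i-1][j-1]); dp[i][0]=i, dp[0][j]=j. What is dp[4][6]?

6

   ''  m  m  e  o  m  j  a  f
''  0  1  2  3  4  5  6  7  8
 h  1  1  2  3  4  5  6  7  8
 i  2  2  2  3  4  5  6  7  8
 k  3  3  3  3  4  5  6  7  8
 d  4  4  4  4  4  5  6  7  8
 n  5  5  5  5  5  5  6  7  8
 f  6  6  6  6  6  6  6  7  7
 g  7  7  7  7  7  7  7  7  8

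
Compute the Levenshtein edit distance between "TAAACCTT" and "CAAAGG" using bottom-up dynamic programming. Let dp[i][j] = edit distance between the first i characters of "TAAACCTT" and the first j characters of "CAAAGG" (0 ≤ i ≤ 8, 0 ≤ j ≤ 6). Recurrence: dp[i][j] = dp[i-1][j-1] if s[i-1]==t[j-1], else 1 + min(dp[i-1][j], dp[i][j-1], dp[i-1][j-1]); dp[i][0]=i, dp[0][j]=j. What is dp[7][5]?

4

   ''  C  A  A  A  G  G
''  0  1  2  3  4  5  6
 T  1  1  2  3  4  5  6
 A  2  2  1  2  3  4  5
 A  3  3  2  1  2  3  4
 A  4  4  3  2  1  2  3
 C  5  4  4  3  2  2  3
 C  6  5  5  4  3  3  3
 T  7  6  6  5  4  4  4
 T  8  7  7  6  5  5  5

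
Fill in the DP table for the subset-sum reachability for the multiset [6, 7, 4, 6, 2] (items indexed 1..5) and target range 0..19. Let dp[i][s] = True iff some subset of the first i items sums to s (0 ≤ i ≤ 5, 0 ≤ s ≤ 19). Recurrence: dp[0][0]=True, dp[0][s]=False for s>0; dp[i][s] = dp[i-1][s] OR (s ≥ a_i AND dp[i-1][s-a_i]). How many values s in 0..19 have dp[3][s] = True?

i\s   0   1   2   3   4   5   6   7   8   9  10  11  12  13  14  15  16  17  18  19
  0   T   F   F   F   F   F   F   F   F   F   F   F   F   F   F   F   F   F   F   F
  1   T   F   F   F   F   F   T   F   F   F   F   F   F   F   F   F   F   F   F   F
  2   T   F   F   F   F   F   T   T   F   F   F   F   F   T   F   F   F   F   F   F
  3   T   F   F   F   T   F   T   T   F   F   T   T   F   T   F   F   F   T   F   F
  4   T   F   F   F   T   F   T   T   F   F   T   T   T   T   F   F   T   T   F   T
  5   T   F   T   F   T   F   T   T   T   T   T   T   T   T   T   T   T   T   T   T

8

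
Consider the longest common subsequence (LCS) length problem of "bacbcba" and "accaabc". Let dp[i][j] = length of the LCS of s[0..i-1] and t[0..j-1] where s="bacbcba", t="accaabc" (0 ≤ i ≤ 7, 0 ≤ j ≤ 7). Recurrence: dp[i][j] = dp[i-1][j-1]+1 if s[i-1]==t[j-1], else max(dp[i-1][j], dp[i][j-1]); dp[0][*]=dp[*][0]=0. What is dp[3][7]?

2

   ''  a  c  c  a  a  b  c
''  0  0  0  0  0  0  0  0
 b  0  0  0  0  0  0  1  1
 a  0  1  1  1  1  1  1  1
 c  0  1  2  2  2  2  2  2
 b  0  1  2  2  2  2  3  3
 c  0  1  2  3  3  3  3  4
 b  0  1  2  3  3  3  4  4
 a  0  1  2  3  4  4  4  4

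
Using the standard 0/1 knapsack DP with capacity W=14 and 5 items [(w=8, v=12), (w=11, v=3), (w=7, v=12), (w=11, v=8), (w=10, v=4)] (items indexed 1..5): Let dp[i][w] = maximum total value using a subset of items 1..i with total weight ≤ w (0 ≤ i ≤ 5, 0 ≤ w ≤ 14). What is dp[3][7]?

12

i\w   0   1   2   3   4   5   6   7   8   9  10  11  12  13  14
  0   0   0   0   0   0   0   0   0   0   0   0   0   0   0   0
  1   0   0   0   0   0   0   0   0  12  12  12  12  12  12  12
  2   0   0   0   0   0   0   0   0  12  12  12  12  12  12  12
  3   0   0   0   0   0   0   0  12  12  12  12  12  12  12  12
  4   0   0   0   0   0   0   0  12  12  12  12  12  12  12  12
  5   0   0   0   0   0   0   0  12  12  12  12  12  12  12  12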